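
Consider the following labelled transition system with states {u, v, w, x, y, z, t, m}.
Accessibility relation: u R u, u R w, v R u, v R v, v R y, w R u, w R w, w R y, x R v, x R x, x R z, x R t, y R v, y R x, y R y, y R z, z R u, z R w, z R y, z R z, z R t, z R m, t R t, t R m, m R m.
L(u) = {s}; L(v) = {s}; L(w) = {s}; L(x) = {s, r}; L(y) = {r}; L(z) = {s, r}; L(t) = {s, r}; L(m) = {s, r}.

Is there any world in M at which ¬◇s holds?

No

Let φ = ¬◇s. Evaluate φ at each world:
  u (successors {u, w}): φ is false.
  v (successors {u, v, y}): φ is false.
  w (successors {u, w, y}): φ is false.
  x (successors {v, x, z, t}): φ is false.
  y (successors {v, x, y, z}): φ is false.
  z (successors {u, w, y, z, t, m}): φ is false.
  t (successors {t, m}): φ is false.
  m (successors {m}): φ is false.
For instance, at w:
  At w: ◇s is true, so ¬◇s is false.
    At w: ◇s requires s at some successor in {u, w, y}.
      s holds at u, so ◇s is true at w.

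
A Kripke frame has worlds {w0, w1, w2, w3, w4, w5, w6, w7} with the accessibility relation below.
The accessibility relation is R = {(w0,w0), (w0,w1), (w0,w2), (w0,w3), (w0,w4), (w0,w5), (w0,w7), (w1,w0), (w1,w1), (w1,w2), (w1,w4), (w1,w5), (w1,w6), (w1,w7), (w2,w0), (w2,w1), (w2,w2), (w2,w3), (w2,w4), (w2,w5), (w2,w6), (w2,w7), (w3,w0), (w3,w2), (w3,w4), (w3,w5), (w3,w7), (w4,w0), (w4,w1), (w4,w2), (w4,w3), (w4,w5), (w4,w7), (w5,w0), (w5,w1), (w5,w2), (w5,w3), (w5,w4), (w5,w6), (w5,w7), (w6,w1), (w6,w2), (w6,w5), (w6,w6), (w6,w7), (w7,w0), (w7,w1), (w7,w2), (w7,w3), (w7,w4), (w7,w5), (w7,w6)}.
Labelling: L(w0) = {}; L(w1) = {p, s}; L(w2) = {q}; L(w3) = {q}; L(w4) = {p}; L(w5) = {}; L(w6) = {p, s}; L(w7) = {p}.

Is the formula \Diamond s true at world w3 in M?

No

At w3: \Diamond s requires s at some successor in {w0, w2, w4, w5, w7}.
  At w0: s is false.
  At w2: s is false.
  At w4: s is false.
  At w5: s is false.
  At w7: s is false.
So \Diamond s is false at w3.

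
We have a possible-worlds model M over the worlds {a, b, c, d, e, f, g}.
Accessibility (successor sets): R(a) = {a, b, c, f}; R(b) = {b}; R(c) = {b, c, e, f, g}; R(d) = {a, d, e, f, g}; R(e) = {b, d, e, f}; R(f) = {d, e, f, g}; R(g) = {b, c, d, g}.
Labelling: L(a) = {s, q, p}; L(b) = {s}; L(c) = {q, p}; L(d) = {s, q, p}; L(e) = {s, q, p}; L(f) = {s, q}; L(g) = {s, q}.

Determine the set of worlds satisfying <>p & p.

Let φ = <>p & p. Evaluate φ at each world:
  a (successors {a, b, c, f}): φ is true.
  b (successors {b}): φ is false.
  c (successors {b, c, e, f, g}): φ is true.
  d (successors {a, d, e, f, g}): φ is true.
  e (successors {b, d, e, f}): φ is true.
  f (successors {d, e, f, g}): φ is false.
  g (successors {b, c, d, g}): φ is false.
For instance, at a:
  At a: <>p is true, p is true, so <>p & p is true.
    At a: <>p requires p at some successor in {a, b, c, f}.
      p holds at a, so <>p is true at a.
Satisfying worlds: {a, c, d, e}

a, c, d, e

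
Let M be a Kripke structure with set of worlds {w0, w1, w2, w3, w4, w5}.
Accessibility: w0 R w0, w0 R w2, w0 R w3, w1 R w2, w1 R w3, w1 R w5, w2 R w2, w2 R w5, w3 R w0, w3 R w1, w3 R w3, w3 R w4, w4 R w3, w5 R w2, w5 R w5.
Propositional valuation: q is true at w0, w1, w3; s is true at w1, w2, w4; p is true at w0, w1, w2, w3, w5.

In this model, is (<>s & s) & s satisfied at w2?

Yes

At w2: <>s & s is true, s is true, so (<>s & s) & s is true.
  At w2: <>s is true, s is true, so <>s & s is true.
    At w2: <>s requires s at some successor in {w2, w5}.
      s holds at w2, so <>s is true at w2.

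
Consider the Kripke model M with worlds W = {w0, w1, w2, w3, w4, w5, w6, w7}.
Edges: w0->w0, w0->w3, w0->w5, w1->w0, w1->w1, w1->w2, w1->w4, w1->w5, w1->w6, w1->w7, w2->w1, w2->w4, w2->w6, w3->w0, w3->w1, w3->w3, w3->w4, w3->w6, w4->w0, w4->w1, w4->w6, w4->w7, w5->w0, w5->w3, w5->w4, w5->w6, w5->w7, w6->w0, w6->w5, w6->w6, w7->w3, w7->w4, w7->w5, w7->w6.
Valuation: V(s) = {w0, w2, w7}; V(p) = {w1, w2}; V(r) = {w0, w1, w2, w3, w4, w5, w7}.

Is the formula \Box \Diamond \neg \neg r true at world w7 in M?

Yes

At w7: \Box \Diamond \neg \neg r requires \Diamond \neg \neg r at every successor {w3, w4, w5, w6}.
  At w3: \Diamond \neg \neg r is true.
  At w4: \Diamond \neg \neg r is true.
  At w5: \Diamond \neg \neg r is true.
  At w6: \Diamond \neg \neg r is true.
So \Box \Diamond \neg \neg r is true at w7.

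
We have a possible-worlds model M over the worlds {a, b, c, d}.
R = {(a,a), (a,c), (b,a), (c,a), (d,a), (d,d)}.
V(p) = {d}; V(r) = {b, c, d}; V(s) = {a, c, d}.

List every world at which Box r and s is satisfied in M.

none

Let φ = Box r and s. Evaluate φ at each world:
  a (successors {a, c}): φ is false.
  b (successors {a}): φ is false.
  c (successors {a}): φ is false.
  d (successors {a, d}): φ is false.
For instance, at c:
  At c: Box r is false, s is true, so Box r and s is false.
    At c: Box r requires r at every successor {a}.
      r fails at a, so Box r is false at c.
Satisfying worlds: none.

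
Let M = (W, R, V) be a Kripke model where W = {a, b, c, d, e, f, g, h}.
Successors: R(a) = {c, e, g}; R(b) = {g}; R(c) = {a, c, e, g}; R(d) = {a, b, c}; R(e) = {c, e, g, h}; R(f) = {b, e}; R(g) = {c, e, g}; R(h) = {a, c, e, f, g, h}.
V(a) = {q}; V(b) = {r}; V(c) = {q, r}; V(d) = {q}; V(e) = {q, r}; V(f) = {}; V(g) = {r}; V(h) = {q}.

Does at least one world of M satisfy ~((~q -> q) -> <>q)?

Recall that <>ψ holds at a world iff ψ holds at some accessible world.
Let φ = ~((~q -> q) -> <>q). Evaluate φ at each world:
  a (successors {c, e, g}): φ is false.
  b (successors {g}): φ is false.
  c (successors {a, c, e, g}): φ is false.
  d (successors {a, b, c}): φ is false.
  e (successors {c, e, g, h}): φ is false.
  f (successors {b, e}): φ is false.
  g (successors {c, e, g}): φ is false.
  h (successors {a, c, e, f, g, h}): φ is false.
For instance, at c:
  At c: (~q -> q) -> <>q is true, so ~((~q -> q) -> <>q) is false.
    At c: ~q -> q is true, <>q is true, so (~q -> q) -> <>q is true.
      At c: <>q requires q at some successor in {a, c, e, g}.
        q holds at a, so <>q is true at c.

No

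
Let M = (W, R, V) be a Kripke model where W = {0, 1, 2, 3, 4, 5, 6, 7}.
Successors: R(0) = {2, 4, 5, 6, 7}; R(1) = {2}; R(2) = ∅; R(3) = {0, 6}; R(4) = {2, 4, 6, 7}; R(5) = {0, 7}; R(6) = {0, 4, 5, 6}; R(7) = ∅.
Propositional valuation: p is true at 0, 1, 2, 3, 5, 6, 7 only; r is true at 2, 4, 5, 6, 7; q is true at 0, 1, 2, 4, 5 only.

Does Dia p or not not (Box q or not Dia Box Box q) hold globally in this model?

Let φ = Dia p or not not (Box q or not Dia Box Box q). Evaluate φ at each world:
  0 (successors {2, 4, 5, 6, 7}): φ is true.
  1 (successors {2}): φ is true.
  2 (successors ∅): φ is true.
  3 (successors {0, 6}): φ is true.
  4 (successors {2, 4, 6, 7}): φ is true.
  5 (successors {0, 7}): φ is true.
  6 (successors {0, 4, 5, 6}): φ is true.
  7 (successors ∅): φ is true.
For instance, at 0:
  At 0: Dia p is true, not not (Box q or not Dia Box Box q) is false, so Dia p or not not (Box q or not Dia Box Box q) is true.
    At 0: Dia p requires p at some successor in {2, 4, 5, 6, 7}.
      p holds at 2, so Dia p is true at 0.
    At 0: not (Box q or not Dia Box Box q) is true, so not not (Box q or not Dia Box Box q) is false.
      At 0: Box q or not Dia Box Box q is false, so not (Box q or not Dia Box Box q) is true.

Yes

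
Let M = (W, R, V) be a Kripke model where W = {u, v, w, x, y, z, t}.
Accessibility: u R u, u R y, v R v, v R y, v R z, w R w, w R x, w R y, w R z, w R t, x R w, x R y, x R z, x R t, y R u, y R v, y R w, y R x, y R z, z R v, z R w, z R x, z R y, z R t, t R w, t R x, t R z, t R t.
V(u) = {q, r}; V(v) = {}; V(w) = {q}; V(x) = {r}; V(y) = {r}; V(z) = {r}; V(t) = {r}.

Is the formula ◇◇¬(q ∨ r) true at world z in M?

Yes

At z: ◇◇¬(q ∨ r) requires ◇¬(q ∨ r) at some successor in {v, w, x, y, t}.
  ◇¬(q ∨ r) holds at v, so ◇◇¬(q ∨ r) is true at z.
    At v: ◇¬(q ∨ r) requires ¬(q ∨ r) at some successor in {v, y, z}.
      ¬(q ∨ r) holds at v, so ◇¬(q ∨ r) is true at v.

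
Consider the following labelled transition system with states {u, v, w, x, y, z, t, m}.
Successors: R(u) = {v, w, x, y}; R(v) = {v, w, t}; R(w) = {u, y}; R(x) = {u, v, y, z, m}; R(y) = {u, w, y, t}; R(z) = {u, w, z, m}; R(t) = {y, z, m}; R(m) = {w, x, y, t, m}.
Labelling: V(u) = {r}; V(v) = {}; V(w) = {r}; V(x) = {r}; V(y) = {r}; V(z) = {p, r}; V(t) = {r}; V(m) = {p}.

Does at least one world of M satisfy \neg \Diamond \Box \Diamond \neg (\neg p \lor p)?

Let φ = \neg \Diamond \Box \Diamond \neg (\neg p \lor p). Evaluate φ at each world:
  u (successors {v, w, x, y}): φ is true.
  v (successors {v, w, t}): φ is true.
  w (successors {u, y}): φ is true.
  x (successors {u, v, y, z, m}): φ is true.
  y (successors {u, w, y, t}): φ is true.
  z (successors {u, w, z, m}): φ is true.
  t (successors {y, z, m}): φ is true.
  m (successors {w, x, y, t, m}): φ is true.
Detail at u (witness):
  At u: \Diamond \Box \Diamond \neg (\neg p \lor p) is false, so \neg \Diamond \Box \Diamond \neg (\neg p \lor p) is true.
    At u: \Diamond \Box \Diamond \neg (\neg p \lor p) requires \Box \Diamond \neg (\neg p \lor p) at some successor in {v, w, x, y}.
      At v: \Box \Diamond \neg (\neg p \lor p) is false.
      At w: \Box \Diamond \neg (\neg p \lor p) is false.
      At x: \Box \Diamond \neg (\neg p \lor p) is false.
      At y: \Box \Diamond \neg (\neg p \lor p) is false.
    So \Diamond \Box \Diamond \neg (\neg p \lor p) is false at u.

Yes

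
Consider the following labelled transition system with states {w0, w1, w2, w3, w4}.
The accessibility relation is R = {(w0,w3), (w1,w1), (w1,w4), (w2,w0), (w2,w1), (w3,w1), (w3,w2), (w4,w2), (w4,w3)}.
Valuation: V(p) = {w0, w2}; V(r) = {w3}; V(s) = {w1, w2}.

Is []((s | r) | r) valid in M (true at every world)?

Let φ = []((s | r) | r). Evaluate φ at each world:
  w0 (successors {w3}): φ is true.
  w1 (successors {w1, w4}): φ is false.
  w2 (successors {w0, w1}): φ is false.
  w3 (successors {w1, w2}): φ is true.
  w4 (successors {w2, w3}): φ is true.
Detail at w1 (counterexample):
  At w1: []((s | r) | r) requires (s | r) | r at every successor {w1, w4}.
    (s | r) | r fails at w4, so []((s | r) | r) is false at w1.

No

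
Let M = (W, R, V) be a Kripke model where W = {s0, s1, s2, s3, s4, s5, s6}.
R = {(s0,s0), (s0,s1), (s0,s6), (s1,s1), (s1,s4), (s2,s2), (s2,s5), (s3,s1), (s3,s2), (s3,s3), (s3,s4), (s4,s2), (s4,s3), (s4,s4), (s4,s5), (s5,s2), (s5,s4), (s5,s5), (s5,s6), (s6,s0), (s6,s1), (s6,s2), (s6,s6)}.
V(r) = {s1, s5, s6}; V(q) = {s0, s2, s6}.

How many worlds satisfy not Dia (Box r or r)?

0

Recall that Box ψ holds at a world iff ψ holds at every accessible world, and Dia ψ holds iff ψ holds at some accessible world.
Let φ = not Dia (Box r or r). Evaluate φ at each world:
  s0 (successors {s0, s1, s6}): φ is false.
  s1 (successors {s1, s4}): φ is false.
  s2 (successors {s2, s5}): φ is false.
  s3 (successors {s1, s2, s3, s4}): φ is false.
  s4 (successors {s2, s3, s4, s5}): φ is false.
  s5 (successors {s2, s4, s5, s6}): φ is false.
  s6 (successors {s0, s1, s2, s6}): φ is false.
For instance, at s1:
  At s1: Dia (Box r or r) is true, so not Dia (Box r or r) is false.
    At s1: Dia (Box r or r) requires Box r or r at some successor in {s1, s4}.
      Box r or r holds at s1, so Dia (Box r or r) is true at s1.
Satisfying worlds: none.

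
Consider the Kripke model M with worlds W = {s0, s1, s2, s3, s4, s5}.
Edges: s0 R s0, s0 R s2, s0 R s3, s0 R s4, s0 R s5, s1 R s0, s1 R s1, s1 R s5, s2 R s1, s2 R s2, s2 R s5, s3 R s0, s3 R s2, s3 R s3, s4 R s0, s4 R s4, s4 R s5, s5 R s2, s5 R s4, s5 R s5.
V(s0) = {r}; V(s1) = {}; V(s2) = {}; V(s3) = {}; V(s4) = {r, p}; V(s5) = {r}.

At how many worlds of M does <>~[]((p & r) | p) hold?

Let φ = <>~[]((p & r) | p). Evaluate φ at each world:
  s0 (successors {s0, s2, s3, s4, s5}): φ is true.
  s1 (successors {s0, s1, s5}): φ is true.
  s2 (successors {s1, s2, s5}): φ is true.
  s3 (successors {s0, s2, s3}): φ is true.
  s4 (successors {s0, s4, s5}): φ is true.
  s5 (successors {s2, s4, s5}): φ is true.
For instance, at s2:
  At s2: <>~[]((p & r) | p) requires ~[]((p & r) | p) at some successor in {s1, s2, s5}.
    ~[]((p & r) | p) holds at s1, so <>~[]((p & r) | p) is true at s2.
      At s1: []((p & r) | p) is false, so ~[]((p & r) | p) is true.
Satisfying worlds: {s0, s1, s2, s3, s4, s5}

6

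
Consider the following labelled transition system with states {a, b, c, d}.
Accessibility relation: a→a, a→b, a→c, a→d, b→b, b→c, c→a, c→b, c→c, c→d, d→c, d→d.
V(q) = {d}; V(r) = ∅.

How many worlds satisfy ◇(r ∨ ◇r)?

0

Let φ = ◇(r ∨ ◇r). Evaluate φ at each world:
  a (successors {a, b, c, d}): φ is false.
  b (successors {b, c}): φ is false.
  c (successors {a, b, c, d}): φ is false.
  d (successors {c, d}): φ is false.
For instance, at c:
  At c: ◇(r ∨ ◇r) requires r ∨ ◇r at some successor in {a, b, c, d}.
    At a: r ∨ ◇r is false.
    At b: r ∨ ◇r is false.
    At c: r ∨ ◇r is false.
    At d: r ∨ ◇r is false.
  So ◇(r ∨ ◇r) is false at c.
Satisfying worlds: none.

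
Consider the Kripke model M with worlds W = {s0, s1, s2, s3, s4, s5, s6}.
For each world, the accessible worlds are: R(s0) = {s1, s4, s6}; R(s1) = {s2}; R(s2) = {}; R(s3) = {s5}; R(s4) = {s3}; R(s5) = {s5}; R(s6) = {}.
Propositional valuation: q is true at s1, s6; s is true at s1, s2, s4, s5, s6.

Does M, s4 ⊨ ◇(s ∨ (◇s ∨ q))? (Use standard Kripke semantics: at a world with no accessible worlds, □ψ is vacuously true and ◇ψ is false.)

Recall that ◇ψ holds at a world iff ψ holds at some accessible world.
At s4: ◇(s ∨ (◇s ∨ q)) requires s ∨ (◇s ∨ q) at some successor in {s3}.
  s ∨ (◇s ∨ q) holds at s3, so ◇(s ∨ (◇s ∨ q)) is true at s4.
    At s3: s is false, ◇s ∨ q is true, so s ∨ (◇s ∨ q) is true.
      At s3: ◇s is true, q is false, so ◇s ∨ q is true.

Yes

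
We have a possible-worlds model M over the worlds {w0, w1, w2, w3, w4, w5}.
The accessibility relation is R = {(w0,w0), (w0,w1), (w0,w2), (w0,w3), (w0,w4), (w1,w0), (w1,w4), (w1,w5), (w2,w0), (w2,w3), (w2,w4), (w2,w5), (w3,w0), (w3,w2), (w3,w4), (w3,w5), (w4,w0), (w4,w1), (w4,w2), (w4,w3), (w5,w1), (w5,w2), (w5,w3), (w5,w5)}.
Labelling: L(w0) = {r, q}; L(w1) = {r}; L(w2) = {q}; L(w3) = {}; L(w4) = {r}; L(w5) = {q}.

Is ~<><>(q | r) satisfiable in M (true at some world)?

Recall that <>ψ holds at a world iff ψ holds at some accessible world.
Let φ = ~<><>(q | r). Evaluate φ at each world:
  w0 (successors {w0, w1, w2, w3, w4}): φ is false.
  w1 (successors {w0, w4, w5}): φ is false.
  w2 (successors {w0, w3, w4, w5}): φ is false.
  w3 (successors {w0, w2, w4, w5}): φ is false.
  w4 (successors {w0, w1, w2, w3}): φ is false.
  w5 (successors {w1, w2, w3, w5}): φ is false.
For instance, at w3:
  At w3: <><>(q | r) is true, so ~<><>(q | r) is false.
    At w3: <><>(q | r) requires <>(q | r) at some successor in {w0, w2, w4, w5}.
      <>(q | r) holds at w0, so <><>(q | r) is true at w3.

No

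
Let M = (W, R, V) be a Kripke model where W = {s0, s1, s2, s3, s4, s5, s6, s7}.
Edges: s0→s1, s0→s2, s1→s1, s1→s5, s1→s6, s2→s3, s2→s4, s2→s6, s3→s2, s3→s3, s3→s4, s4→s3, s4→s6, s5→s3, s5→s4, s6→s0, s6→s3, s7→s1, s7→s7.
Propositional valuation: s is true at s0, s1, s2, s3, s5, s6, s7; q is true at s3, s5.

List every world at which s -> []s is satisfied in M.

s0, s1, s4, s6, s7

Let φ = s -> []s. Evaluate φ at each world:
  s0 (successors {s1, s2}): φ is true.
  s1 (successors {s1, s5, s6}): φ is true.
  s2 (successors {s3, s4, s6}): φ is false.
  s3 (successors {s2, s3, s4}): φ is false.
  s4 (successors {s3, s6}): φ is true.
  s5 (successors {s3, s4}): φ is false.
  s6 (successors {s0, s3}): φ is true.
  s7 (successors {s1, s7}): φ is true.
For instance, at s1:
  At s1: s is true, []s is true, so s -> []s is true.
    At s1: []s requires s at every successor {s1, s5, s6}.
      At s1: s is true.
      At s5: s is true.
      At s6: s is true.
    So []s is true at s1.
Satisfying worlds: {s0, s1, s4, s6, s7}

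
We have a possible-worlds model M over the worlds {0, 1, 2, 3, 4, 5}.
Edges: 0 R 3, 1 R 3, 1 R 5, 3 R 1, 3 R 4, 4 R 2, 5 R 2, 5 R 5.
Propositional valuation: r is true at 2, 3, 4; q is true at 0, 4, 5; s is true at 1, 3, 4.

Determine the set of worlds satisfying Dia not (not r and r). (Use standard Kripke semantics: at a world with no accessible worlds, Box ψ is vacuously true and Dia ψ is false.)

0, 1, 3, 4, 5

Let φ = Dia not (not r and r). Evaluate φ at each world:
  0 (successors {3}): φ is true.
  1 (successors {3, 5}): φ is true.
  2 (successors ∅): φ is false.
  3 (successors {1, 4}): φ is true.
  4 (successors {2}): φ is true.
  5 (successors {2, 5}): φ is true.
For instance, at 3:
  At 3: Dia not (not r and r) requires not (not r and r) at some successor in {1, 4}.
    not (not r and r) holds at 1, so Dia not (not r and r) is true at 3.
Satisfying worlds: {0, 1, 3, 4, 5}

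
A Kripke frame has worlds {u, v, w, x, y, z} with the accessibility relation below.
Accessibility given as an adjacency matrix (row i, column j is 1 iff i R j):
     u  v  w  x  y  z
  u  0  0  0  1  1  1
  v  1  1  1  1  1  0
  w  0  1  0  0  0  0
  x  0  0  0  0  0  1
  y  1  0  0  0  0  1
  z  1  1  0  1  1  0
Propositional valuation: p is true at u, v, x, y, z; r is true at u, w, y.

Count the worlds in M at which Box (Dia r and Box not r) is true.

Let φ = Box (Dia r and Box not r). Evaluate φ at each world:
  u (successors {x, y, z}): φ is false.
  v (successors {u, v, w, x, y}): φ is false.
  w (successors {v}): φ is false.
  x (successors {z}): φ is false.
  y (successors {u, z}): φ is false.
  z (successors {u, v, x, y}): φ is false.
For instance, at w:
  At w: Box (Dia r and Box not r) requires Dia r and Box not r at every successor {v}.
    Dia r and Box not r fails at v, so Box (Dia r and Box not r) is false at w.
      At v: Dia r is true, Box not r is false, so Dia r and Box not r is false.
Satisfying worlds: none.

0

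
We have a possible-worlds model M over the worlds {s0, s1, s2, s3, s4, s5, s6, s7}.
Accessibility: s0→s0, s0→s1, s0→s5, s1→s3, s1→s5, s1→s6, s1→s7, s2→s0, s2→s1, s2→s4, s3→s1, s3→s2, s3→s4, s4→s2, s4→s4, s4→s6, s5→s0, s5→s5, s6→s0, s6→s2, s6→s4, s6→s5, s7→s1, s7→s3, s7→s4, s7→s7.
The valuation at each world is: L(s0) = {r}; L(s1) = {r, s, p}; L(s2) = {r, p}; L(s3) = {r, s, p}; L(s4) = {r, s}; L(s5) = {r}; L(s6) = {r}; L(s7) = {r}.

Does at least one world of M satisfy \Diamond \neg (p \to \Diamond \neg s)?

Let φ = \Diamond \neg (p \to \Diamond \neg s). Evaluate φ at each world:
  s0 (successors {s0, s1, s5}): φ is false.
  s1 (successors {s3, s5, s6, s7}): φ is false.
  s2 (successors {s0, s1, s4}): φ is false.
  s3 (successors {s1, s2, s4}): φ is false.
  s4 (successors {s2, s4, s6}): φ is false.
  s5 (successors {s0, s5}): φ is false.
  s6 (successors {s0, s2, s4, s5}): φ is false.
  s7 (successors {s1, s3, s4, s7}): φ is false.
For instance, at s3:
  At s3: \Diamond \neg (p \to \Diamond \neg s) requires \neg (p \to \Diamond \neg s) at some successor in {s1, s2, s4}.
    At s1: \neg (p \to \Diamond \neg s) is false.
    At s2: \neg (p \to \Diamond \neg s) is false.
    At s4: \neg (p \to \Diamond \neg s) is false.
  So \Diamond \neg (p \to \Diamond \neg s) is false at s3.

No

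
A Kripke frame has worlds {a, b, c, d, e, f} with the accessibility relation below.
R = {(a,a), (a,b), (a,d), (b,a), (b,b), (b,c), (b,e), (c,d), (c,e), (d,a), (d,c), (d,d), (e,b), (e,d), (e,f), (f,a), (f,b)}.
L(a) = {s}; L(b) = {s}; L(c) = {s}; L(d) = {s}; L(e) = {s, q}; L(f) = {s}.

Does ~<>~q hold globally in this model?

Let φ = ~<>~q. Evaluate φ at each world:
  a (successors {a, b, d}): φ is false.
  b (successors {a, b, c, e}): φ is false.
  c (successors {d, e}): φ is false.
  d (successors {a, c, d}): φ is false.
  e (successors {b, d, f}): φ is false.
  f (successors {a, b}): φ is false.
Detail at a (counterexample):
  At a: <>~q is true, so ~<>~q is false.
    At a: <>~q requires ~q at some successor in {a, b, d}.
      ~q holds at a, so <>~q is true at a.

No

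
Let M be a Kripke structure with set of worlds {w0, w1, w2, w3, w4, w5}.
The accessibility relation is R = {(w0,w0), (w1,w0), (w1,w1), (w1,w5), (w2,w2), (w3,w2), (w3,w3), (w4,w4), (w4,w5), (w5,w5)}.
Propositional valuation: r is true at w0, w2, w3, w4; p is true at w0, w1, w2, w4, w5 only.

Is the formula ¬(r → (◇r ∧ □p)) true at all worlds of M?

Let φ = ¬(r → (◇r ∧ □p)). Evaluate φ at each world:
  w0 (successors {w0}): φ is false.
  w1 (successors {w0, w1, w5}): φ is false.
  w2 (successors {w2}): φ is false.
  w3 (successors {w2, w3}): φ is true.
  w4 (successors {w4, w5}): φ is false.
  w5 (successors {w5}): φ is false.
Detail at w0 (counterexample):
  At w0: r → (◇r ∧ □p) is true, so ¬(r → (◇r ∧ □p)) is false.
    At w0: r is true, ◇r ∧ □p is true, so r → (◇r ∧ □p) is true.
      At w0: ◇r is true, □p is true, so ◇r ∧ □p is true.

No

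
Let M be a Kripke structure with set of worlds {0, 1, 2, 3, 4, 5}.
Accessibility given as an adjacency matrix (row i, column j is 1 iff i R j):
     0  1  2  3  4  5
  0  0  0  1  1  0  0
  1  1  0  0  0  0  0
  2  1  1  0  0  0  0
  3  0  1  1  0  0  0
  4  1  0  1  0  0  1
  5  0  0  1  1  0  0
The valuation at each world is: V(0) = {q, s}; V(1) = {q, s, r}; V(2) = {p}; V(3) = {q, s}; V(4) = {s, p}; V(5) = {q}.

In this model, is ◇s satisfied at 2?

Yes

At 2: ◇s requires s at some successor in {0, 1}.
  s holds at 0, so ◇s is true at 2.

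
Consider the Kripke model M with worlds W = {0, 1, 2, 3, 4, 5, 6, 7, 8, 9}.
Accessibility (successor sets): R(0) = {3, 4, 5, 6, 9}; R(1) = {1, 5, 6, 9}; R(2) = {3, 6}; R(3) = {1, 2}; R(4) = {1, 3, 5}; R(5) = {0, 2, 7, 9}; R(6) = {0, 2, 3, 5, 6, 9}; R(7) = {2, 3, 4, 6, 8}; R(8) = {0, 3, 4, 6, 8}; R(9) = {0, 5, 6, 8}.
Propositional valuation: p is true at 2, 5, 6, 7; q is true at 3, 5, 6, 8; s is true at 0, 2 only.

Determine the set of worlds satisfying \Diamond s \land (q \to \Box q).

7, 9

Let φ = \Diamond s \land (q \to \Box q). Evaluate φ at each world:
  0 (successors {3, 4, 5, 6, 9}): φ is false.
  1 (successors {1, 5, 6, 9}): φ is false.
  2 (successors {3, 6}): φ is false.
  3 (successors {1, 2}): φ is false.
  4 (successors {1, 3, 5}): φ is false.
  5 (successors {0, 2, 7, 9}): φ is false.
  6 (successors {0, 2, 3, 5, 6, 9}): φ is false.
  7 (successors {2, 3, 4, 6, 8}): φ is true.
  8 (successors {0, 3, 4, 6, 8}): φ is false.
  9 (successors {0, 5, 6, 8}): φ is true.
For instance, at 3:
  At 3: \Diamond s is true, q \to \Box q is false, so \Diamond s \land (q \to \Box q) is false.
    At 3: \Diamond s requires s at some successor in {1, 2}.
      s holds at 2, so \Diamond s is true at 3.
    At 3: q is true, \Box q is false, so q \to \Box q is false.
      At 3: \Box q requires q at every successor {1, 2}.
        q fails at 1, so \Box q is false at 3.
Satisfying worlds: {7, 9}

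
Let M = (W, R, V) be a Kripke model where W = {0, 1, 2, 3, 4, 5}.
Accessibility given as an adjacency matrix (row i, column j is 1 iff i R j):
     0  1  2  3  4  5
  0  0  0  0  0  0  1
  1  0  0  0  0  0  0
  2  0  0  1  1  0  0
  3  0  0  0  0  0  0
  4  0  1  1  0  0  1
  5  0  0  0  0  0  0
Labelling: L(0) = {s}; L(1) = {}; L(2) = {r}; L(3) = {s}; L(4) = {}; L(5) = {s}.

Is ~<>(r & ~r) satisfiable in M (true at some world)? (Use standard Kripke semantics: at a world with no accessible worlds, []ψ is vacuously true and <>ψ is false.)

Let φ = ~<>(r & ~r). Evaluate φ at each world:
  0 (successors {5}): φ is true.
  1 (successors ∅): φ is true.
  2 (successors {2, 3}): φ is true.
  3 (successors ∅): φ is true.
  4 (successors {1, 2, 5}): φ is true.
  5 (successors ∅): φ is true.
Detail at 0 (witness):
  At 0: <>(r & ~r) is false, so ~<>(r & ~r) is true.
    At 0: <>(r & ~r) requires r & ~r at some successor in {5}.
      At 5: r & ~r is false.
    So <>(r & ~r) is false at 0.

Yes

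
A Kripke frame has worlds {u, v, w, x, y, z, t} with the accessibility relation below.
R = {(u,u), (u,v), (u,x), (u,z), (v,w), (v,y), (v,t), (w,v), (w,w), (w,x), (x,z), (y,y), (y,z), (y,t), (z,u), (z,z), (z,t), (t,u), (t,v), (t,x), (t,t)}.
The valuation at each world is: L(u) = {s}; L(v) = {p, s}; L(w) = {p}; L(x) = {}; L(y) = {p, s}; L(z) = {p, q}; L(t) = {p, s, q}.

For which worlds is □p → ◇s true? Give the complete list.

Let φ = □p → ◇s. Evaluate φ at each world:
  u (successors {u, v, x, z}): φ is true.
  v (successors {w, y, t}): φ is true.
  w (successors {v, w, x}): φ is true.
  x (successors {z}): φ is false.
  y (successors {y, z, t}): φ is true.
  z (successors {u, z, t}): φ is true.
  t (successors {u, v, x, t}): φ is true.
For instance, at u:
  At u: □p is false, ◇s is true, so □p → ◇s is true.
    At u: □p requires p at every successor {u, v, x, z}.
      p fails at u, so □p is false at u.
    At u: ◇s requires s at some successor in {u, v, x, z}.
      s holds at u, so ◇s is true at u.
Satisfying worlds: {u, v, w, y, z, t}

u, v, w, y, z, t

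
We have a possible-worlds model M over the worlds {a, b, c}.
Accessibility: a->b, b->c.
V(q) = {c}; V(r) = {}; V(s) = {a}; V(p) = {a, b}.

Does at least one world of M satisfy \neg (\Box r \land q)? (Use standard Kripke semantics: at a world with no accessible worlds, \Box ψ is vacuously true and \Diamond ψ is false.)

Yes

Let φ = \neg (\Box r \land q). Evaluate φ at each world:
  a (successors {b}): φ is true.
  b (successors {c}): φ is true.
  c (successors ∅): φ is false.
Detail at a (witness):
  At a: \Box r \land q is false, so \neg (\Box r \land q) is true.
    At a: \Box r is false, q is false, so \Box r \land q is false.
      At a: \Box r requires r at every successor {b}.
        r fails at b, so \Box r is false at a.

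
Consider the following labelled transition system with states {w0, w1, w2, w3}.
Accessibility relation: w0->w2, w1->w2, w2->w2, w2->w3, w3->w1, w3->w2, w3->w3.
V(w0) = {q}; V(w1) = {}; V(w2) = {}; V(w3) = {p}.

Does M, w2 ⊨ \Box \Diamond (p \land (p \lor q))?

At w2: \Box \Diamond (p \land (p \lor q)) requires \Diamond (p \land (p \lor q)) at every successor {w2, w3}.
    At w2: \Diamond (p \land (p \lor q)) requires p \land (p \lor q) at some successor in {w2, w3}.
      p \land (p \lor q) holds at w3, so \Diamond (p \land (p \lor q)) is true at w2.
    At w3: \Diamond (p \land (p \lor q)) requires p \land (p \lor q) at some successor in {w1, w2, w3}.
      p \land (p \lor q) holds at w3, so \Diamond (p \land (p \lor q)) is true at w3.
So \Box \Diamond (p \land (p \lor q)) is true at w2.

Yes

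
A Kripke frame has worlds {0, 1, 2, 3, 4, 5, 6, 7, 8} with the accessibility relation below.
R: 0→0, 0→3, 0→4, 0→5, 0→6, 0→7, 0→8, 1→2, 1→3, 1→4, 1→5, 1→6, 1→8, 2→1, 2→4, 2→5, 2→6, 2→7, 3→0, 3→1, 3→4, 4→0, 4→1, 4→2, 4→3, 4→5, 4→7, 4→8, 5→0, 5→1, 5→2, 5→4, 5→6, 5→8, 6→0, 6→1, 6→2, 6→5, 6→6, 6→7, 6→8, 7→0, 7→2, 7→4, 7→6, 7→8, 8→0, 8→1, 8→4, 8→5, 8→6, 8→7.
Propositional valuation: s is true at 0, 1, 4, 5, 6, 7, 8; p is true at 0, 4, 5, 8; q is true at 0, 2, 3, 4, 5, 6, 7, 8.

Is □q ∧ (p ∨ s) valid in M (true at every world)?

No

Recall that □ψ holds at a world iff ψ holds at every accessible world, and ◇ψ holds iff ψ holds at some accessible world.
Let φ = □q ∧ (p ∨ s). Evaluate φ at each world:
  0 (successors {0, 3, 4, 5, 6, 7, 8}): φ is true.
  1 (successors {2, 3, 4, 5, 6, 8}): φ is true.
  2 (successors {1, 4, 5, 6, 7}): φ is false.
  3 (successors {0, 1, 4}): φ is false.
  4 (successors {0, 1, 2, 3, 5, 7, 8}): φ is false.
  5 (successors {0, 1, 2, 4, 6, 8}): φ is false.
  6 (successors {0, 1, 2, 5, 6, 7, 8}): φ is false.
  7 (successors {0, 2, 4, 6, 8}): φ is true.
  8 (successors {0, 1, 4, 5, 6, 7}): φ is false.
Detail at 2 (counterexample):
  At 2: □q is false, p ∨ s is false, so □q ∧ (p ∨ s) is false.
    At 2: □q requires q at every successor {1, 4, 5, 6, 7}.
      q fails at 1, so □q is false at 2.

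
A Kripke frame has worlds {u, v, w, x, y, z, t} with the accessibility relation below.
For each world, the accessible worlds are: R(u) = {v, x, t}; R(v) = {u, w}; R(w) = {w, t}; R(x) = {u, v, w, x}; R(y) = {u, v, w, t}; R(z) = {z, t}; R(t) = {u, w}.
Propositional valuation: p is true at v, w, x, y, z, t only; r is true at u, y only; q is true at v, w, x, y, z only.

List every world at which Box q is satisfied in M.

Recall that Box ψ holds at a world iff ψ holds at every accessible world, and Dia ψ holds iff ψ holds at some accessible world.
Let φ = Box q. Evaluate φ at each world:
  u (successors {v, x, t}): φ is false.
  v (successors {u, w}): φ is false.
  w (successors {w, t}): φ is false.
  x (successors {u, v, w, x}): φ is false.
  y (successors {u, v, w, t}): φ is false.
  z (successors {z, t}): φ is false.
  t (successors {u, w}): φ is false.
For instance, at w:
  At w: Box q requires q at every successor {w, t}.
    q fails at t, so Box q is false at w.
Satisfying worlds: none.

none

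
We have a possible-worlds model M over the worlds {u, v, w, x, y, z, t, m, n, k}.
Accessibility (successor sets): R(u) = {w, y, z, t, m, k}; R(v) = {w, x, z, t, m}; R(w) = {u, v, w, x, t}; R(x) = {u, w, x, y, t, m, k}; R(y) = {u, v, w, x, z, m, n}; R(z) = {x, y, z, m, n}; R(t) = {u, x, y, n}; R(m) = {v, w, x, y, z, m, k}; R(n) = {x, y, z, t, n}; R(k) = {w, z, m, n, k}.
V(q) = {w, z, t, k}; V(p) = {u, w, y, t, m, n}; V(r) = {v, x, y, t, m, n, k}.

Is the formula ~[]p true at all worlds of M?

Yes

Let φ = ~[]p. Evaluate φ at each world:
  u (successors {w, y, z, t, m, k}): φ is true.
  v (successors {w, x, z, t, m}): φ is true.
  w (successors {u, v, w, x, t}): φ is true.
  x (successors {u, w, x, y, t, m, k}): φ is true.
  y (successors {u, v, w, x, z, m, n}): φ is true.
  z (successors {x, y, z, m, n}): φ is true.
  t (successors {u, x, y, n}): φ is true.
  m (successors {v, w, x, y, z, m, k}): φ is true.
  n (successors {x, y, z, t, n}): φ is true.
  k (successors {w, z, m, n, k}): φ is true.
For instance, at z:
  At z: []p is false, so ~[]p is true.
    At z: []p requires p at every successor {x, y, z, m, n}.
      p fails at x, so []p is false at z.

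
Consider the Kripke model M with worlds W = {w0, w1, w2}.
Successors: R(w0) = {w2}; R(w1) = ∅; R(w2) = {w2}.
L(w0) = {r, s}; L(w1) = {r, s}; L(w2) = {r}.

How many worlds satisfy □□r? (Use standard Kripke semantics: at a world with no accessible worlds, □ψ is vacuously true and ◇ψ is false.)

Let φ = □□r. Evaluate φ at each world:
  w0 (successors {w2}): φ is true.
  w1 (successors ∅): φ is true.
  w2 (successors {w2}): φ is true.
For instance, at w2:
  At w2: □□r requires □r at every successor {w2}.
      At w2: □r requires r at every successor {w2}.
        At w2: r is true.
      So □r is true at w2.
  So □□r is true at w2.
Satisfying worlds: {w0, w1, w2}

3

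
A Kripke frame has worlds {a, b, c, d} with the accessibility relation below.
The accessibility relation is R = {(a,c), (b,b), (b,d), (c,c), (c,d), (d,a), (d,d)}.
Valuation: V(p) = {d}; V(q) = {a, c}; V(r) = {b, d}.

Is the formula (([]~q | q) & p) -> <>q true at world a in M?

At a: ([]~q | q) & p is false, <>q is true, so (([]~q | q) & p) -> <>q is true.
  At a: []~q | q is true, p is false, so ([]~q | q) & p is false.
    At a: []~q is false, q is true, so []~q | q is true.
      At a: []~q requires ~q at every successor {c}.
        ~q fails at c, so []~q is false at a.
  At a: <>q requires q at some successor in {c}.
    q holds at c, so <>q is true at a.

Yes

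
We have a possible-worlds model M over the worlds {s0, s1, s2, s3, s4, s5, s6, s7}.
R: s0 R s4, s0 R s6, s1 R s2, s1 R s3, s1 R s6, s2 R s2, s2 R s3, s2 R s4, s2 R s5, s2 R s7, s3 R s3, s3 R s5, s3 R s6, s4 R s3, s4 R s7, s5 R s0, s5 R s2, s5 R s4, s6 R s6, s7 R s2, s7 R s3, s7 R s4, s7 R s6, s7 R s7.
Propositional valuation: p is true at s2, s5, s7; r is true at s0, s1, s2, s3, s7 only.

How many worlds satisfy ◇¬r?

7

Let φ = ◇¬r. Evaluate φ at each world:
  s0 (successors {s4, s6}): φ is true.
  s1 (successors {s2, s3, s6}): φ is true.
  s2 (successors {s2, s3, s4, s5, s7}): φ is true.
  s3 (successors {s3, s5, s6}): φ is true.
  s4 (successors {s3, s7}): φ is false.
  s5 (successors {s0, s2, s4}): φ is true.
  s6 (successors {s6}): φ is true.
  s7 (successors {s2, s3, s4, s6, s7}): φ is true.
For instance, at s6:
  At s6: ◇¬r requires ¬r at some successor in {s6}.
    ¬r holds at s6, so ◇¬r is true at s6.
Satisfying worlds: {s0, s1, s2, s3, s5, s6, s7}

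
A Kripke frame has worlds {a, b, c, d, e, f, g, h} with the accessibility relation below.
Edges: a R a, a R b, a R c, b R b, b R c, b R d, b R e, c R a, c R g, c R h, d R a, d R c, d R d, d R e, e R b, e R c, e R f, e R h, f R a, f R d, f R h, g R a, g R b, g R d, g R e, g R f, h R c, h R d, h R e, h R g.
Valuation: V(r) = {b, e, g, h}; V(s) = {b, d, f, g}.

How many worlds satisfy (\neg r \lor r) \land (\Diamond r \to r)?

Recall that \Diamond ψ holds at a world iff ψ holds at some accessible world.
Let φ = (\neg r \lor r) \land (\Diamond r \to r). Evaluate φ at each world:
  a (successors {a, b, c}): φ is false.
  b (successors {b, c, d, e}): φ is true.
  c (successors {a, g, h}): φ is false.
  d (successors {a, c, d, e}): φ is false.
  e (successors {b, c, f, h}): φ is true.
  f (successors {a, d, h}): φ is false.
  g (successors {a, b, d, e, f}): φ is true.
  h (successors {c, d, e, g}): φ is true.
For instance, at f:
  At f: \neg r \lor r is true, \Diamond r \to r is false, so (\neg r \lor r) \land (\Diamond r \to r) is false.
    At f: \Diamond r is true, r is false, so \Diamond r \to r is false.
      At f: \Diamond r requires r at some successor in {a, d, h}.
        r holds at h, so \Diamond r is true at f.
Satisfying worlds: {b, e, g, h}

4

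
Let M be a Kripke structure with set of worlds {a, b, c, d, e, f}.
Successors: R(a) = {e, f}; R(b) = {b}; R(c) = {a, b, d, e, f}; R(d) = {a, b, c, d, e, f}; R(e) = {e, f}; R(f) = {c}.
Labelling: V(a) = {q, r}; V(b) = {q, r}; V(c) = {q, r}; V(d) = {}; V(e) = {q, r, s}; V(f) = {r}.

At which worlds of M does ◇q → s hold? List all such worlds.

Let φ = ◇q → s. Evaluate φ at each world:
  a (successors {e, f}): φ is false.
  b (successors {b}): φ is false.
  c (successors {a, b, d, e, f}): φ is false.
  d (successors {a, b, c, d, e, f}): φ is false.
  e (successors {e, f}): φ is true.
  f (successors {c}): φ is false.
For instance, at b:
  At b: ◇q is true, s is false, so ◇q → s is false.
    At b: ◇q requires q at some successor in {b}.
      q holds at b, so ◇q is true at b.
Satisfying worlds: {e}

e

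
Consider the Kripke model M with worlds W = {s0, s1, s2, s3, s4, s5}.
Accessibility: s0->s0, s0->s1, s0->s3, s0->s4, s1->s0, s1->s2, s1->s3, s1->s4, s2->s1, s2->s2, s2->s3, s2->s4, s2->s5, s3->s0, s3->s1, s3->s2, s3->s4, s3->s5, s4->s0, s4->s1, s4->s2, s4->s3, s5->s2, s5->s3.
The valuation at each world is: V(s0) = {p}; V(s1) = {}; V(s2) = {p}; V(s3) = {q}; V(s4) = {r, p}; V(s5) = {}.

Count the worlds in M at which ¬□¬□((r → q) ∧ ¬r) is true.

4

Let φ = ¬□¬□((r → q) ∧ ¬r). Evaluate φ at each world:
  s0 (successors {s0, s1, s3, s4}): φ is true.
  s1 (successors {s0, s2, s3, s4}): φ is true.
  s2 (successors {s1, s2, s3, s4, s5}): φ is true.
  s3 (successors {s0, s1, s2, s4, s5}): φ is true.
  s4 (successors {s0, s1, s2, s3}): φ is false.
  s5 (successors {s2, s3}): φ is false.
For instance, at s2:
  At s2: □¬□((r → q) ∧ ¬r) is false, so ¬□¬□((r → q) ∧ ¬r) is true.
    At s2: □¬□((r → q) ∧ ¬r) requires ¬□((r → q) ∧ ¬r) at every successor {s1, s2, s3, s4, s5}.
      ¬□((r → q) ∧ ¬r) fails at s4, so □¬□((r → q) ∧ ¬r) is false at s2.
Satisfying worlds: {s0, s1, s2, s3}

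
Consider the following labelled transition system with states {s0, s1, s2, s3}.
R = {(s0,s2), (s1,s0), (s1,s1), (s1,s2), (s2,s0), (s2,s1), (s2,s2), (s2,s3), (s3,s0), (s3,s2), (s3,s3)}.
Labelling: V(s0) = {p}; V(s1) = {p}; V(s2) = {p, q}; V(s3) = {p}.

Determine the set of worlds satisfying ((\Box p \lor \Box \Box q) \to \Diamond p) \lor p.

s0, s1, s2, s3

Let φ = ((\Box p \lor \Box \Box q) \to \Diamond p) \lor p. Evaluate φ at each world:
  s0 (successors {s2}): φ is true.
  s1 (successors {s0, s1, s2}): φ is true.
  s2 (successors {s0, s1, s2, s3}): φ is true.
  s3 (successors {s0, s2, s3}): φ is true.
For instance, at s1:
  At s1: (\Box p \lor \Box \Box q) \to \Diamond p is true, p is true, so ((\Box p \lor \Box \Box q) \to \Diamond p) \lor p is true.
    At s1: \Box p \lor \Box \Box q is true, \Diamond p is true, so (\Box p \lor \Box \Box q) \to \Diamond p is true.
      At s1: \Box p is true, \Box \Box q is false, so \Box p \lor \Box \Box q is true.
      At s1: \Diamond p requires p at some successor in {s0, s1, s2}.
        p holds at s0, so \Diamond p is true at s1.
Satisfying worlds: {s0, s1, s2, s3}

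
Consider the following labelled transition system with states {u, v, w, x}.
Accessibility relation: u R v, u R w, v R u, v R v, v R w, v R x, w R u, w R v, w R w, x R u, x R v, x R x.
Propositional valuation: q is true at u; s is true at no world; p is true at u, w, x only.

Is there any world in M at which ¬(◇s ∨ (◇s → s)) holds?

No

Recall that ◇ψ holds at a world iff ψ holds at some accessible world.
Let φ = ¬(◇s ∨ (◇s → s)). Evaluate φ at each world:
  u (successors {v, w}): φ is false.
  v (successors {u, v, w, x}): φ is false.
  w (successors {u, v, w}): φ is false.
  x (successors {u, v, x}): φ is false.
For instance, at x:
  At x: ◇s ∨ (◇s → s) is true, so ¬(◇s ∨ (◇s → s)) is false.
    At x: ◇s is false, ◇s → s is true, so ◇s ∨ (◇s → s) is true.
      At x: ◇s requires s at some successor in {u, v, x}.
        At u: s is false.
        At v: s is false.
        At x: s is false.
      So ◇s is false at x.
      At x: ◇s is false, s is false, so ◇s → s is true.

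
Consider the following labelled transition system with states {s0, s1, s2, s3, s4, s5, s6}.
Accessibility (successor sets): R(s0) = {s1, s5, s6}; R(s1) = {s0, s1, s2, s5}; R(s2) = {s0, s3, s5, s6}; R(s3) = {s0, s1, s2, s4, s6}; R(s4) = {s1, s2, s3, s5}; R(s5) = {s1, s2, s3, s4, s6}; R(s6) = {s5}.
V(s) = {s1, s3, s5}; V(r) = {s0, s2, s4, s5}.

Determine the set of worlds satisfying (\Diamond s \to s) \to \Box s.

s0, s2, s4, s6

Let φ = (\Diamond s \to s) \to \Box s. Evaluate φ at each world:
  s0 (successors {s1, s5, s6}): φ is true.
  s1 (successors {s0, s1, s2, s5}): φ is false.
  s2 (successors {s0, s3, s5, s6}): φ is true.
  s3 (successors {s0, s1, s2, s4, s6}): φ is false.
  s4 (successors {s1, s2, s3, s5}): φ is true.
  s5 (successors {s1, s2, s3, s4, s6}): φ is false.
  s6 (successors {s5}): φ is true.
For instance, at s0:
  At s0: \Diamond s \to s is false, \Box s is false, so (\Diamond s \to s) \to \Box s is true.
    At s0: \Diamond s is true, s is false, so \Diamond s \to s is false.
      At s0: \Diamond s requires s at some successor in {s1, s5, s6}.
        s holds at s1, so \Diamond s is true at s0.
    At s0: \Box s requires s at every successor {s1, s5, s6}.
      s fails at s6, so \Box s is false at s0.
Satisfying worlds: {s0, s2, s4, s6}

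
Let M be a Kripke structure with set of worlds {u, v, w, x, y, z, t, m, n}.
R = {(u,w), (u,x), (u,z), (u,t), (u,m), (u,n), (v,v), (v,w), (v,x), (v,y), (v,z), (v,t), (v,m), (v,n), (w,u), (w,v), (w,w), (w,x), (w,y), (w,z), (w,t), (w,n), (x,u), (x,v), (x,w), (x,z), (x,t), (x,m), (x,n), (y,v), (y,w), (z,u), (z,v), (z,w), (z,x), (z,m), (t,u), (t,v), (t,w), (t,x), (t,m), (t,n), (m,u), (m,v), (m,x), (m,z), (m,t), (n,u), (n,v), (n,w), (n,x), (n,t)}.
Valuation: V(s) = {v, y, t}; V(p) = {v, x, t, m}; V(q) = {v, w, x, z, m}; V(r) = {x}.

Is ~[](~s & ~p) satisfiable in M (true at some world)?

Recall that []ψ holds at a world iff ψ holds at every accessible world, and <>ψ holds iff ψ holds at some accessible world.
Let φ = ~[](~s & ~p). Evaluate φ at each world:
  u (successors {w, x, z, t, m, n}): φ is true.
  v (successors {v, w, x, y, z, t, m, n}): φ is true.
  w (successors {u, v, w, x, y, z, t, n}): φ is true.
  x (successors {u, v, w, z, t, m, n}): φ is true.
  y (successors {v, w}): φ is true.
  z (successors {u, v, w, x, m}): φ is true.
  t (successors {u, v, w, x, m, n}): φ is true.
  m (successors {u, v, x, z, t}): φ is true.
  n (successors {u, v, w, x, t}): φ is true.
Detail at u (witness):
  At u: [](~s & ~p) is false, so ~[](~s & ~p) is true.
    At u: [](~s & ~p) requires ~s & ~p at every successor {w, x, z, t, m, n}.
      ~s & ~p fails at x, so [](~s & ~p) is false at u.

Yes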